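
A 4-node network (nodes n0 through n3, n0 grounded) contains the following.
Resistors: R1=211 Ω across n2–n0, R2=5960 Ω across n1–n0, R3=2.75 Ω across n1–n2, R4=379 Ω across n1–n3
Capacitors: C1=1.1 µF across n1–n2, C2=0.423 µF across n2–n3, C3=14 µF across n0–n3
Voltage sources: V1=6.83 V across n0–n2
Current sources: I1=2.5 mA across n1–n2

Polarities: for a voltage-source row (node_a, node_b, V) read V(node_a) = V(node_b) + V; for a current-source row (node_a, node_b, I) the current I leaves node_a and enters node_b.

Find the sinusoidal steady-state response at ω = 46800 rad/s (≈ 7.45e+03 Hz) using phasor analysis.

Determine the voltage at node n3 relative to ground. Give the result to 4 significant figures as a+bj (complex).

-0.2004+0.02575j V

MNA unknowns: 3 node voltages V₁..V_3 plus 1 source current (V1)
R1: Y=0.004739+0.000j on G[2,0]
C1: Y=0.000+0.05148j on G[1,2]
R2: Y=0.0001678+0.000j on G[1,0]
C2: Y=0.000+0.01980j on G[2,3]
C3: Y=0.000+0.6552j on G[0,3]
R3: Y=0.3636+0.000j on G[1,2]
R4: Y=0.002639+0.000j on G[1,3]
V1: row V0−V2=6.83, i_V1 at 0,2
I1: z[1]−=0.0025, z[2]+=0.0025
solve → V1=-6.787-0.005885j, V2=-6.830+0.000j, V3=-0.2004+0.02575j
aux → i_V1=-0.05038-0.1313j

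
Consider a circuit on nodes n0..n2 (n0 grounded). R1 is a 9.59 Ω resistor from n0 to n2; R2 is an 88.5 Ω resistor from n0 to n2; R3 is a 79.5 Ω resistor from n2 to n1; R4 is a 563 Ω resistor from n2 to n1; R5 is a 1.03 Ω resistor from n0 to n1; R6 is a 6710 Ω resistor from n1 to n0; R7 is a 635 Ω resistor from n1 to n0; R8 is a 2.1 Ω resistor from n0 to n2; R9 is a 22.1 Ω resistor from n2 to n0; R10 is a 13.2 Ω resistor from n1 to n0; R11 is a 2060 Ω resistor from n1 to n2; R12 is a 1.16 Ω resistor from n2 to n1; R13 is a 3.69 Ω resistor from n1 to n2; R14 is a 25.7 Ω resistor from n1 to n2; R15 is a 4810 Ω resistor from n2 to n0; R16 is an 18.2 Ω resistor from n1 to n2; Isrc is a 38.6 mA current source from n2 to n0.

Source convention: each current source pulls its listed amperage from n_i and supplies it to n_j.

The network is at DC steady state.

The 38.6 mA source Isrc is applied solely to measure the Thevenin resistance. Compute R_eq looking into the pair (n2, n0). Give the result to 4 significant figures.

R_eq = 0.8294 Ω

Apply KCL at each of the 2 non-ground nodes and solve the resulting linear system.
Node n1: branches {R3, R4, R5, R6, R7, R10, R11, R12, R13, R14, R16} → V_1 = -0.01736
Node n2: branches {R1, R2, R3, R4, R8, R9, R11, R12, R13, R14, R15, R16, Isrc} → V_2 = -0.03202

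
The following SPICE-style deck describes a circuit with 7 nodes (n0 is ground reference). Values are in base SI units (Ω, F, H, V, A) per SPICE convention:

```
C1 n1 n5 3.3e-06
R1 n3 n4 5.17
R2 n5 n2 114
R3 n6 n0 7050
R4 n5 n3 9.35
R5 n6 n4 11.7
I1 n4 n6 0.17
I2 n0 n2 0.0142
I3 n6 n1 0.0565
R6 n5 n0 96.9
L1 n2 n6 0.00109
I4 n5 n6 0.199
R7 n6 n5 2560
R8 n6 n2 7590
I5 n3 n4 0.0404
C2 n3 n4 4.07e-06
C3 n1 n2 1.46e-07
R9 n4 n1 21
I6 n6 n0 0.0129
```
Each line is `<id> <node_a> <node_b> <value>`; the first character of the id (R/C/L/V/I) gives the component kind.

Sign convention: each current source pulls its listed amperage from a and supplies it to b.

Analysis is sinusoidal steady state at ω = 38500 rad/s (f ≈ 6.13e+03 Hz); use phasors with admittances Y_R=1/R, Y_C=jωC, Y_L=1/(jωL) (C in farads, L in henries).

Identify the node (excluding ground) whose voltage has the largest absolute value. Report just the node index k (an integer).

Element admittances at ω=38500 rad/s:
  Y(C1) = 0.000+0.1270j S between n1,n5
  Y(R1) = 0.1934+0.000j S between n3,n4
  Y(R2) = 0.008772+0.000j S between n5,n2
  Y(R3) = 0.0001418+0.000j S between n6,n0
  Y(R4) = 0.1070+0.000j S between n5,n3
  Y(R5) = 0.08547+0.000j S between n6,n4
  I1: injects 0.17 A into n6 (from n4)
  I2: injects 0.0142 A into n2 (from n0)
  I3: injects 0.0565 A into n1 (from n6)
  Y(R6) = 0.01032+0.000j S between n5,n0
  Y(L1) = 0.000-0.02383j S between n2,n6
  I4: injects 0.199 A into n6 (from n5)
  Y(R7) = 0.0003906+0.000j S between n6,n5
  Y(R8) = 0.0001318+0.000j S between n6,n2
  I5: injects 0.0404 A into n4 (from n3)
  Y(C2) = 0.000+0.1567j S between n3,n4
  Y(C3) = 0.000+0.005621j S between n1,n2
  Y(R9) = 0.04762+0.000j S between n4,n1
  I6: injects 0.0129 A into n0 (from n6)
Assemble and solve the 6×6 MNA system:
  V(n1)=0.3388-0.7270j  V(n2)=4.393-1.817j  V(n3)=0.6946-0.1598j  V(n4)=0.9841-0.4869j  V(n5)=0.06941+0.007734j  V(n6)=4.115-0.5627j

2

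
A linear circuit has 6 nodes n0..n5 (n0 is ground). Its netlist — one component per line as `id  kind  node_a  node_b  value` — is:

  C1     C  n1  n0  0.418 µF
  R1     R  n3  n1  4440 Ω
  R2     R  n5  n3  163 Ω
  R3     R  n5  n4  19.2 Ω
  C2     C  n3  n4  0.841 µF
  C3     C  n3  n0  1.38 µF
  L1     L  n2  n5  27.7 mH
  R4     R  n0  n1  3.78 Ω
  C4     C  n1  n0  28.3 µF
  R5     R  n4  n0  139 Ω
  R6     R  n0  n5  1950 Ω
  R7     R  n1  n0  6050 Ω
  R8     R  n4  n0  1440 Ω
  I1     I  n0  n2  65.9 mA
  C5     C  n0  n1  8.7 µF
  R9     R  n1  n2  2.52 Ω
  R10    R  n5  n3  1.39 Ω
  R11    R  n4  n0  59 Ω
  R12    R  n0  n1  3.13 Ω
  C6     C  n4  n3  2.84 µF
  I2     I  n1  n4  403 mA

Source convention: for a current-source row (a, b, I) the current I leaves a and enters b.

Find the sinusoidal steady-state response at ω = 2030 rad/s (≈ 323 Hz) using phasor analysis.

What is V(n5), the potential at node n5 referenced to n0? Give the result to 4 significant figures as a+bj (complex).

MNA unknowns: 5 node voltages V₁..V_5
C1: Y=0.000+0.0008485j on G[1,0]
R1: Y=0.0002252+0.000j on G[3,1]
R2: Y=0.006135+0.000j on G[5,3]
R3: Y=0.05208+0.000j on G[5,4]
C2: Y=0.000+0.001707j on G[3,4]
C3: Y=0.000+0.002801j on G[3,0]
L1: Y=0.000-0.01778j on G[2,5]
R4: Y=0.2646+0.000j on G[0,1]
C4: Y=0.000+0.05745j on G[1,0]
R5: Y=0.007194+0.000j on G[4,0]
R6: Y=0.0005128+0.000j on G[0,5]
R7: Y=0.0001653+0.000j on G[1,0]
R8: Y=0.0006944+0.000j on G[4,0]
I1: z[0]−=0.0659, z[2]+=0.0659
C5: Y=0.000+0.01766j on G[0,1]
R9: Y=0.3968+0.000j on G[1,2]
R10: Y=0.7194+0.000j on G[5,3]
R11: Y=0.01695+0.000j on G[4,0]
R12: Y=0.3195+0.000j on G[0,1]
C6: Y=0.000+0.005765j on G[4,3]
I2: z[1]−=0.403, z[4]+=0.403
solve → V1=-0.3515-0.2137j, V2=0.1821-0.6000j, V3=8.856+7.588j, V4=10.94+4.945j, V5=8.802+7.603j

8.802+7.603j V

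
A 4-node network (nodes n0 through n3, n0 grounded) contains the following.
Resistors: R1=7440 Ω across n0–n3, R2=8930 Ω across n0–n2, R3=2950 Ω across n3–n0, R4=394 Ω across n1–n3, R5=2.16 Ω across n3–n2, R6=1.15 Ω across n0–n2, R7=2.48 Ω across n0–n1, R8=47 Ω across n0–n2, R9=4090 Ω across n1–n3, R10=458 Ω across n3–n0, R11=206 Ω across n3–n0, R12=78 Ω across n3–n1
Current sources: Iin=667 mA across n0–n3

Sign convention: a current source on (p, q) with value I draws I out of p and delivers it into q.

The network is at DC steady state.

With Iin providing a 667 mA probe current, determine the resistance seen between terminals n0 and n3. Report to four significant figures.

Apply KCL at each of the 3 non-ground nodes and solve the resulting linear system.
Node n1: branches {R4, R7, R9, R12} → V_1 = 0.07595
Node n2: branches {R2, R5, R6, R8} → V_2 = 0.6971
Node n3: branches {R1, R3, R4, R5, R9, R10, R11, R12, Iin} → V_3 = 2.039

R_eq = 3.056 Ω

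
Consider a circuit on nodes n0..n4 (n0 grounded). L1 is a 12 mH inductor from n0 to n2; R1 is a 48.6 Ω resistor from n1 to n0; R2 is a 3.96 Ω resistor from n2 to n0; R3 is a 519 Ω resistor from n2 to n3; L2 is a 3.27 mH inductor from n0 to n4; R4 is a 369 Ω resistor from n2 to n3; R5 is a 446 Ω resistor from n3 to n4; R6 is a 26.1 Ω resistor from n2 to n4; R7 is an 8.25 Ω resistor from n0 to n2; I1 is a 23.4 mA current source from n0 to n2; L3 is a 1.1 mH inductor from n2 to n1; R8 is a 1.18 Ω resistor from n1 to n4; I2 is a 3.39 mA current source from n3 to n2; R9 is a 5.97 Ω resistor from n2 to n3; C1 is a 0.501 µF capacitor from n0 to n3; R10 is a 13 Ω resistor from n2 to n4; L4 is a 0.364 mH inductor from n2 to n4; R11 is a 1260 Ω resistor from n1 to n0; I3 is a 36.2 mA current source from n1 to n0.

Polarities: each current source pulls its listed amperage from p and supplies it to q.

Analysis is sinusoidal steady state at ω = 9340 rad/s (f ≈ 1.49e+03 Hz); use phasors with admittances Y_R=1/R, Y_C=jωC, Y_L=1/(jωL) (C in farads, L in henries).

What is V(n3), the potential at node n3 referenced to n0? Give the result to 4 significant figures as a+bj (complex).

Element admittances at ω=9340 rad/s:
  Y(L1) = 0.000-0.008922j S between n0,n2
  Y(R1) = 0.02058+0.000j S between n1,n0
  Y(R2) = 0.2525+0.000j S between n2,n0
  Y(R3) = 0.001927+0.000j S between n2,n3
  Y(L2) = 0.000-0.03274j S between n0,n4
  Y(R4) = 0.002710+0.000j S between n2,n3
  Y(R5) = 0.002242+0.000j S between n3,n4
  Y(R6) = 0.03831+0.000j S between n2,n4
  Y(R7) = 0.1212+0.000j S between n0,n2
  I1: injects 0.0234 A into n2 (from n0)
  Y(L3) = 0.000-0.09733j S between n2,n1
  Y(R8) = 0.8475+0.000j S between n1,n4
  I2: injects 0.00339 A into n2 (from n3)
  Y(R9) = 0.1675+0.000j S between n2,n3
  Y(C1) = 0.000+0.004679j S between n0,n3
  Y(R10) = 0.07692+0.000j S between n2,n4
  Y(L4) = 0.000-0.2941j S between n2,n4
  Y(R11) = 0.0007937+0.000j S between n1,n0
  I3: injects 0.0362 A into n0 (from n1)
Assemble and solve the 4×4 MNA system:
  V(n1)=-0.07138-0.07913j  V(n2)=-0.02355+0.001027j  V(n3)=-0.04317+0.001200j  V(n4)=-0.03967-0.07563j

-0.04317+0.001200j V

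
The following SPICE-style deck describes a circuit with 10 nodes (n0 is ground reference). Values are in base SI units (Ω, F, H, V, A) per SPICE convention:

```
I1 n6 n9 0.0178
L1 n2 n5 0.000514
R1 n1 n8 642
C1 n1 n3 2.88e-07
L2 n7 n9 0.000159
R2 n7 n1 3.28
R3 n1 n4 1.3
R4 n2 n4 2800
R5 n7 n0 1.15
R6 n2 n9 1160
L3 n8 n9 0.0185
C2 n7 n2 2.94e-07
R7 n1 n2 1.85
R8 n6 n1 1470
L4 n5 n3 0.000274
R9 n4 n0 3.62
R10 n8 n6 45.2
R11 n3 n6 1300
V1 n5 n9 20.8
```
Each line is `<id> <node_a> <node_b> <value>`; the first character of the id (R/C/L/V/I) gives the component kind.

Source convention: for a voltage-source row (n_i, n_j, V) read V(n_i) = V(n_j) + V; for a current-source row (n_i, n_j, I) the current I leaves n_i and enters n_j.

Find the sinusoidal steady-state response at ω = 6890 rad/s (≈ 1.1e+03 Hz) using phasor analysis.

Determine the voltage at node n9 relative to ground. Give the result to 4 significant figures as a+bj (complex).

-3.696-1.377j V

Element admittances at ω=6890 rad/s:
  I1: injects 0.0178 A into n9 (from n6)
  Y(L1) = 0.000-0.2824j S between n2,n5
  Y(R1) = 0.001558+0.000j S between n1,n8
  Y(C1) = 0.000+0.001984j S between n1,n3
  Y(L2) = 0.000-0.9128j S between n7,n9
  Y(R2) = 0.3049+0.000j S between n7,n1
  Y(R3) = 0.7692+0.000j S between n1,n4
  Y(R4) = 0.0003571+0.000j S between n2,n4
  Y(R5) = 0.8696+0.000j S between n7,n0
  Y(R6) = 0.0008621+0.000j S between n2,n9
  Y(L3) = 0.000-0.007845j S between n8,n9
  Y(C2) = 0.000+0.002026j S between n7,n2
  Y(R7) = 0.5405+0.000j S between n1,n2
  Y(R8) = 0.0006803+0.000j S between n6,n1
  Y(L4) = 0.000-0.5297j S between n5,n3
  Y(R9) = 0.2762+0.000j S between n4,n0
  Y(R10) = 0.02212+0.000j S between n8,n6
  Y(R11) = 0.0007692+0.000j S between n3,n6
  V1: constraint V(n5)−V(n9) = 20.8
Assemble and solve the 10×10 MNA system:
  V(n1)=3.776-4.461j  V(n2)=7.858-9.307j  V(n3)=17.15-1.394j  V(n4)=2.780-3.284j  V(n5)=17.10-1.377j  V(n6)=-2.266-0.1813j  V(n7)=-0.8832+1.043j  V(n8)=-2.322-0.007541j  V(n9)=-3.696-1.377j
  i(V1)=-2.248+2.585j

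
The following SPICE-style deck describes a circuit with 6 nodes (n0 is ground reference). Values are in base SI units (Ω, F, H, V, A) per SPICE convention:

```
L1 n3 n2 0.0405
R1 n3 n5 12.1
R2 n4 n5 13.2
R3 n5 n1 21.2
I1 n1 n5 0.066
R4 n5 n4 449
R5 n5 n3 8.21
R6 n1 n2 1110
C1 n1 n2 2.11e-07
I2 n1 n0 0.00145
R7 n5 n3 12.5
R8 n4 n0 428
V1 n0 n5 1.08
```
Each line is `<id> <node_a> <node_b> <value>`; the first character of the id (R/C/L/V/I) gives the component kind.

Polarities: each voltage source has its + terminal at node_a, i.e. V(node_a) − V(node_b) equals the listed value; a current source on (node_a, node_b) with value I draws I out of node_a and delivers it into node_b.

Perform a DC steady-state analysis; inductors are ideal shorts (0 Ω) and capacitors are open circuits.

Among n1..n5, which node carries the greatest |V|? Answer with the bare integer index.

1

Apply KCL at each of the 5 non-ground nodes and solve the resulting linear system.
Node n1: branches {R3, I1, R6, C1, I2} → V_1 = -2.483
Node n2: branches {L1, R6, C1} → V_2 = -1.084
Node n3: branches {L1, R1, R5, R7} → V_3 = -1.084
Node n4: branches {R2, R4, R8} → V_4 = -1.049
Node n5: branches {R1, R2, R3, I1, R4, R5, R7, V1} → V_5 = -1.080
Source currents: i(L1)=0.001260, i(V1)=-0.001000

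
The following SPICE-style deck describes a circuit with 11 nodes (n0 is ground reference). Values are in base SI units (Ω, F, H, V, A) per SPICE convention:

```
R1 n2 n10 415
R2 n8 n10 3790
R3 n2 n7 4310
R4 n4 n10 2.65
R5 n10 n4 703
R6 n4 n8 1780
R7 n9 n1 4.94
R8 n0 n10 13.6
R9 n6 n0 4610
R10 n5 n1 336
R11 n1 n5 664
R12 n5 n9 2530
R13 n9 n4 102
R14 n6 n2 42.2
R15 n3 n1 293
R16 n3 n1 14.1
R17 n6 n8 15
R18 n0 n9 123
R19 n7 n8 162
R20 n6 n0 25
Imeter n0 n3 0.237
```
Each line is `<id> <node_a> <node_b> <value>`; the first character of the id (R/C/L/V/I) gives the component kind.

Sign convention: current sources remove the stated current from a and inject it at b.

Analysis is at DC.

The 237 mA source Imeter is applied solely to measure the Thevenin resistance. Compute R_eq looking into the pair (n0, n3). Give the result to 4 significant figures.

Element admittances at DC:
  Y(R1) = 0.002410 S between n2,n10
  Y(R2) = 0.0002639 S between n8,n10
  Y(R3) = 0.0002320 S between n2,n7
  Y(R4) = 0.3774 S between n4,n10
  Y(R5) = 0.001422 S between n10,n4
  Y(R6) = 0.0005618 S between n4,n8
  Y(R7) = 0.2024 S between n9,n1
  Y(R8) = 0.07353 S between n0,n10
  Y(R9) = 0.0002169 S between n6,n0
  Y(R10) = 0.002976 S between n5,n1
  Y(R11) = 0.001506 S between n1,n5
  Y(R12) = 0.0003953 S between n5,n9
  Y(R13) = 0.009804 S between n9,n4
  Y(R14) = 0.02370 S between n6,n2
  Y(R15) = 0.003413 S between n3,n1
  Y(R16) = 0.07092 S between n3,n1
  Y(R17) = 0.06667 S between n6,n8
  Y(R18) = 0.008130 S between n0,n9
  Y(R19) = 0.006173 S between n7,n8
  Y(R20) = 0.04000 S between n6,n0
  Imeter: injects 0.237 A into n3 (from n0)
Assemble and solve the 10×10 MNA system:
  V(n1)=15.42  V(n2)=0.2490  V(n3)=18.61  V(n4)=1.902  V(n5)=15.33  V(n6)=0.1142  V(n7)=0.1393  V(n8)=0.1352  V(n9)=14.25  V(n10)=1.585

R_eq = 78.53 Ω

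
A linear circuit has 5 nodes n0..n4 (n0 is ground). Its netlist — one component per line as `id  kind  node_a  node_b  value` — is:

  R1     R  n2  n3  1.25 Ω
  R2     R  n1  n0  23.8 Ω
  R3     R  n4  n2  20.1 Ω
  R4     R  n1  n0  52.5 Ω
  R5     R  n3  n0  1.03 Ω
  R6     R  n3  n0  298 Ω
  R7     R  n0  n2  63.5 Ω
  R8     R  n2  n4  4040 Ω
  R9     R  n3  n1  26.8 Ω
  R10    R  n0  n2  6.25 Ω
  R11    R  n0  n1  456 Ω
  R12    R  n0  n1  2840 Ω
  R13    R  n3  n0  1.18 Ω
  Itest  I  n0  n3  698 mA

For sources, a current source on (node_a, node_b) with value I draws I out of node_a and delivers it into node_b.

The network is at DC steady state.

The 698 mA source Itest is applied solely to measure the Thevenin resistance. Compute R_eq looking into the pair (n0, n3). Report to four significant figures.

R_eq = 0.5027 Ω

Apply KCL at each of the 4 non-ground nodes and solve the resulting linear system.
Node n1: branches {R2, R4, R9, R11, R12} → V_1 = 0.1297
Node n2: branches {R1, R3, R7, R8, R10} → V_2 = 0.2877
Node n3: branches {R1, R5, R6, R9, R13, Itest} → V_3 = 0.3509
Node n4: branches {R3, R8} → V_4 = 0.2877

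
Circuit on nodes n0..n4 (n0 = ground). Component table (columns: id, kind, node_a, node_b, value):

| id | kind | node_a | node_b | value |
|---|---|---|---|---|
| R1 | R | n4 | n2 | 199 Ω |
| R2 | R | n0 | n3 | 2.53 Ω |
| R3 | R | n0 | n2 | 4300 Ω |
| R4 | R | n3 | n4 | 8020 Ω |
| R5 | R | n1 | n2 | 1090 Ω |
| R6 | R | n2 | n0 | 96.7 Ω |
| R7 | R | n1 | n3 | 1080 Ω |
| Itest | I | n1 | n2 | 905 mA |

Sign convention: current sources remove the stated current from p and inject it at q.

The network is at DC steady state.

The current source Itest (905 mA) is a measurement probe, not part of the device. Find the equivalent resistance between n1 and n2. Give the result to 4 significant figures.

Element admittances at DC:
  Y(R1) = 0.005025 S between n4,n2
  Y(R2) = 0.3953 S between n0,n3
  Y(R3) = 0.0002326 S between n0,n2
  Y(R4) = 0.0001247 S between n3,n4
  Y(R5) = 0.0009174 S between n1,n2
  Y(R6) = 0.01034 S between n2,n0
  Y(R7) = 0.0009259 S between n1,n3
  Itest: injects 0.905 A into n2 (from n1)
Assemble and solve the 4×4 MNA system:
  V(n1)=-471.2  V(n2)=40.69  V(n3)=-1.089  V(n4)=39.68

R_eq = 565.7 Ω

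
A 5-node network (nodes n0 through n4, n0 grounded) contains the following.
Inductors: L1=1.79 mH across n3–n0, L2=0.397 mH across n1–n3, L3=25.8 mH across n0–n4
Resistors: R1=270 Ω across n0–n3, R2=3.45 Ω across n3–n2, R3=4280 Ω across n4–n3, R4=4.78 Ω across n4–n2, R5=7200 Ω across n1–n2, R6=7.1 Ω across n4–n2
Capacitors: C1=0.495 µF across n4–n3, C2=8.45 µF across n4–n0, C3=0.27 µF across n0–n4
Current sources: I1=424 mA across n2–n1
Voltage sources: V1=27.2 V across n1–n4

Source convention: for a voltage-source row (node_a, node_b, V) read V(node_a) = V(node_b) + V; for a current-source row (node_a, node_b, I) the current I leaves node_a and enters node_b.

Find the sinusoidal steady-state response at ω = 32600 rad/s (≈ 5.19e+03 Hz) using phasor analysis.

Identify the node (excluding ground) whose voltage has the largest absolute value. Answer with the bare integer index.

1

Element admittances at ω=32600 rad/s:
  Y(L1) = 0.000-0.01714j S between n3,n0
  Y(R1) = 0.003704+0.000j S between n0,n3
  Y(R2) = 0.2899+0.000j S between n3,n2
  Y(L2) = 0.000-0.07727j S between n1,n3
  Y(L3) = 0.000-0.001189j S between n0,n4
  Y(C1) = 0.000+0.01614j S between n4,n3
  I1: injects 0.424 A into n1 (from n2)
  Y(R3) = 0.0002336+0.000j S between n4,n3
  Y(R4) = 0.2092+0.000j S between n4,n2
  Y(C2) = 0.000+0.2755j S between n4,n0
  Y(R5) = 0.0001389+0.000j S between n1,n2
  Y(R6) = 0.1408+0.000j S between n4,n2
  Y(C3) = 0.000+0.008802j S between n0,n4
  V1: constraint V(n1)−V(n4) = 27.2
Assemble and solve the 5×5 MNA system:
  V(n1)=27.63-0.6379j  V(n2)=1.639-5.567j  V(n3)=4.554-11.52j  V(n4)=0.4264-0.6379j
  i(V1)=-0.4206+1.782j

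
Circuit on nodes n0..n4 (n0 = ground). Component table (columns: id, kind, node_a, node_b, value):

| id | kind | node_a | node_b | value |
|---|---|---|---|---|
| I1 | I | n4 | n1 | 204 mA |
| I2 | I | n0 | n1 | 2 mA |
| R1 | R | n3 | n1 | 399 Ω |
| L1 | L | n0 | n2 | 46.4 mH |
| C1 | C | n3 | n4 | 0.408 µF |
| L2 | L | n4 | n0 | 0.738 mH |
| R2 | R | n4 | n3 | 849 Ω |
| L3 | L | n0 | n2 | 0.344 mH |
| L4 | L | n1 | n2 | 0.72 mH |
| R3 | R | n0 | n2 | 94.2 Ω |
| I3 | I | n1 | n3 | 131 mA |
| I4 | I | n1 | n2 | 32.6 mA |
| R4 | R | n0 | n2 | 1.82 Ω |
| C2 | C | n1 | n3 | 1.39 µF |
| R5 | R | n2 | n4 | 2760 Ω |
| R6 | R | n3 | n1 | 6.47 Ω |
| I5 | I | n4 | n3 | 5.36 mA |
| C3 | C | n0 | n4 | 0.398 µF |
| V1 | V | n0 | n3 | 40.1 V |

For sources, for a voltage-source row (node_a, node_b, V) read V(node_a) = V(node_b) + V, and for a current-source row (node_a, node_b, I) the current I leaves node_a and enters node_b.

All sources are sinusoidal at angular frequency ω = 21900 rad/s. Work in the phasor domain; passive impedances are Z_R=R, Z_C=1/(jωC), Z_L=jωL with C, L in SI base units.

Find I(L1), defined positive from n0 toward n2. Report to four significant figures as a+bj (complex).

Element admittances at ω=21900 rad/s:
  I1: injects 0.204 A into n1 (from n4)
  I2: injects 0.002 A into n1 (from n0)
  Y(R1) = 0.002506+0.000j S between n3,n1
  Y(L1) = 0.000-0.0009841j S between n0,n2
  Y(C1) = 0.000+0.008935j S between n3,n4
  Y(L2) = 0.000-0.06187j S between n4,n0
  Y(R2) = 0.001178+0.000j S between n4,n3
  Y(L3) = 0.000-0.1327j S between n0,n2
  Y(L4) = 0.000-0.06342j S between n1,n2
  Y(R3) = 0.01062+0.000j S between n0,n2
  I3: injects 0.131 A into n3 (from n1)
  I4: injects 0.0326 A into n2 (from n1)
  Y(R4) = 0.5495+0.000j S between n0,n2
  Y(C2) = 0.000+0.03044j S between n1,n3
  Y(R5) = 0.0003623+0.000j S between n2,n4
  Y(R6) = 0.1546+0.000j S between n3,n1
  I5: injects 0.00536 A into n3 (from n4)
  Y(C3) = 0.000+0.008716j S between n0,n4
  V1: constraint V(n0)−V(n3) = 40.1
Assemble and solve the 5×5 MNA system:
  V(n1)=-35.60-14.18j  V(n2)=-2.632+3.099j  V(n3)=-40.10+0.000j  V(n4)=7.865-6.098j
  i(V1)=-1.386+1.669j

-0.003050-0.002590j A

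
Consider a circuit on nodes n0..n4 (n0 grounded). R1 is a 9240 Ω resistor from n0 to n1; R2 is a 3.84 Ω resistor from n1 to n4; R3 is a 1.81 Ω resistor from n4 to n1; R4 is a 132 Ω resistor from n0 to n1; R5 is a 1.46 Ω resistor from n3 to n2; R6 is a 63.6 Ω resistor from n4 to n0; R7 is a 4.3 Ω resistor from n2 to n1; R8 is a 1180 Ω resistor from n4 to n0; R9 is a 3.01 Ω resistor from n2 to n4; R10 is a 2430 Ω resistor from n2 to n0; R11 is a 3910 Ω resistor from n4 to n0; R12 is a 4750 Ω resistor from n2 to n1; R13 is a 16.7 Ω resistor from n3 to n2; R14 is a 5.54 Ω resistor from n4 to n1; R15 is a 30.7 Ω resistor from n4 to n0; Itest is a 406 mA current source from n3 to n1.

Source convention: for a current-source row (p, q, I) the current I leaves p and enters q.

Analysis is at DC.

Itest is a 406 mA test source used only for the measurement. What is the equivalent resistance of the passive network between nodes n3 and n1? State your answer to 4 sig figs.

MNA unknowns: 4 node voltages V₁..V_4
R1: Y=0.0001082 on G[0,1]
R2: Y=0.2604 on G[1,4]
R3: Y=0.5525 on G[4,1]
R4: Y=0.007576 on G[0,1]
R5: Y=0.6849 on G[3,2]
R6: Y=0.01572 on G[4,0]
R7: Y=0.2326 on G[2,1]
R8: Y=0.0008475 on G[4,0]
R9: Y=0.3322 on G[2,4]
R10: Y=0.0004115 on G[2,0]
R11: Y=0.0002558 on G[4,0]
R12: Y=0.0002105 on G[2,1]
R13: Y=0.05988 on G[3,2]
R14: Y=0.1805 on G[4,1]
R15: Y=0.03257 on G[4,0]
Itest: z[3]−=0.406, z[1]+=0.406
solve → V1=0.1865, V2=-0.6551, V3=-1.200, V4=-0.02355

R_eq = 3.416 Ω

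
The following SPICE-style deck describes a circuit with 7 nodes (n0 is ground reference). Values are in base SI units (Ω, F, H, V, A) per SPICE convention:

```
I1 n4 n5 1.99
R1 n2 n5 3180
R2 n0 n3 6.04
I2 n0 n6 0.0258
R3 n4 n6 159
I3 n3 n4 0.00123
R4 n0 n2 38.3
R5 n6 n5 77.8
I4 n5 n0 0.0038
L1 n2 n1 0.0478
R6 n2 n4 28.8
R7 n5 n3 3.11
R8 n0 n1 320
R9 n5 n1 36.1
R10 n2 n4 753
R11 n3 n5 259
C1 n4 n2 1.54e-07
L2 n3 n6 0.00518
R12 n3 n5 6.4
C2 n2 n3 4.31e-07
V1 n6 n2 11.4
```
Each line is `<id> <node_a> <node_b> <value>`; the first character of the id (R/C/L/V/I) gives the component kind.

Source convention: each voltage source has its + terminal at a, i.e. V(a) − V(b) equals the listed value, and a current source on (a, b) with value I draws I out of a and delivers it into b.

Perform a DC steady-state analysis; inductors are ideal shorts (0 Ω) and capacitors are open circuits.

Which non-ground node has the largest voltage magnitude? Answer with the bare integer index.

4

MNA unknowns: 6 node voltages V₁..V_6 plus 3 source currents (L1, L2, V1)
I1: z[4]−=1.99, z[5]+=1.99
R1: Y=0.0003145 on G[2,5]
R2: Y=0.1656 on G[0,3]
I2: z[0]−=0.0258, z[6]+=0.0258
R3: Y=0.006289 on G[4,6]
I3: z[3]−=0.00123, z[4]+=0.00123
R4: Y=0.02611 on G[0,2]
R5: Y=0.01285 on G[6,5]
I4: z[5]−=0.0038, z[0]+=0.0038
L1: row V2−V1=0, i_L1 at 2,1
R6: Y=0.03472 on G[2,4]
R7: Y=0.3215 on G[5,3]
R8: Y=0.003125 on G[0,1]
R9: Y=0.02770 on G[5,1]
R10: Y=0.001328 on G[2,4]
R11: Y=0.003861 on G[3,5]
C1: Y=0.000 on G[4,2]
L2: row V3−V6=0, i_L2 at 3,6
R12: Y=0.1562 on G[3,5]
C2: Y=0.000 on G[2,3]
V1: row V6−V2=11.4, i_V1 at 6,2
solve → V1=-9.576, V2=-9.576, V3=1.824, V4=-54.85, V5=5.014, V6=1.824
aux → i_L1=-0.4341, i_L2=1.233, i_V1=0.9436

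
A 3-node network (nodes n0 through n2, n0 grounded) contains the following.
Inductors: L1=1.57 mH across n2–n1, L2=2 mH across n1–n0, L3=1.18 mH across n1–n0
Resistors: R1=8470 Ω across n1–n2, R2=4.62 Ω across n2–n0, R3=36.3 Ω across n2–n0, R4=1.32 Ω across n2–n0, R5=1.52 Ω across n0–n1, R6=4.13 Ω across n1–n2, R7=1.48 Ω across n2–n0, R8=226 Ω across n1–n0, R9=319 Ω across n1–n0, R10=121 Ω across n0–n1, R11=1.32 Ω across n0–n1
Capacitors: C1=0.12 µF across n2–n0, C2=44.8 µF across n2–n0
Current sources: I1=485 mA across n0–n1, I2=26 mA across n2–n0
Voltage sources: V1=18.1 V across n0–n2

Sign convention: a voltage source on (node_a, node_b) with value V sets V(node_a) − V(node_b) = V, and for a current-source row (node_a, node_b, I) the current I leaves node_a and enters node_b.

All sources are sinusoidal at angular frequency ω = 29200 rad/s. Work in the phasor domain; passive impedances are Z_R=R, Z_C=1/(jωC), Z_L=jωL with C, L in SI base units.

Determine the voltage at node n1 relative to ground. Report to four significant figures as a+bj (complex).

MNA unknowns: 2 node voltages V₁..V_2 plus 1 source current (V1)
L1: Y=0.000-0.02181j on G[2,1]
R1: Y=0.0001181+0.000j on G[1,2]
C1: Y=0.000+0.003504j on G[2,0]
R2: Y=0.2165+0.000j on G[2,0]
R3: Y=0.02755+0.000j on G[2,0]
L2: Y=0.000-0.01712j on G[1,0]
R4: Y=0.7576+0.000j on G[2,0]
L3: Y=0.000-0.02902j on G[1,0]
R5: Y=0.6579+0.000j on G[0,1]
R6: Y=0.2421+0.000j on G[1,2]
R7: Y=0.6757+0.000j on G[2,0]
R8: Y=0.004425+0.000j on G[1,0]
I1: z[0]−=0.485, z[1]+=0.485
R9: Y=0.003135+0.000j on G[1,0]
C2: Y=0.000+1.308j on G[2,0]
I2: z[2]−=0.026, z[0]+=0.026
R10: Y=0.008264+0.000j on G[0,1]
R11: Y=0.7576+0.000j on G[0,1]
V1: row V0−V2=18.1, i_V1 at 0,2
solve → V1=-2.336+0.1411j, V2=-18.10+0.000j
aux → i_V1=-34.15-23.43j

-2.336+0.1411j V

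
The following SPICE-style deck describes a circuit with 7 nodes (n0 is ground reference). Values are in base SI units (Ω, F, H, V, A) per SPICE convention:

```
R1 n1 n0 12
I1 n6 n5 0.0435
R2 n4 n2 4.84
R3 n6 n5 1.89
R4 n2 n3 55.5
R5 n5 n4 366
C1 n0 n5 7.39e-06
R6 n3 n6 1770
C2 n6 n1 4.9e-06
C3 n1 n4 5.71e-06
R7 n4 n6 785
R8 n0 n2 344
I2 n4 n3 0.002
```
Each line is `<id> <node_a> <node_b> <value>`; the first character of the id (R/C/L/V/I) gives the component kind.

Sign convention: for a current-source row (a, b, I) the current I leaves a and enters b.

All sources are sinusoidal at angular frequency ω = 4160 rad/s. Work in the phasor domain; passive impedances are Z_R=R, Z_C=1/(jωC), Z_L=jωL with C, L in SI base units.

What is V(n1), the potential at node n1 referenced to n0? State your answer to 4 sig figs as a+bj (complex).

Element admittances at ω=4160 rad/s:
  Y(R1) = 0.08333+0.000j S between n1,n0
  I1: injects 0.0435 A into n5 (from n6)
  Y(R2) = 0.2066+0.000j S between n4,n2
  Y(R3) = 0.5291+0.000j S between n6,n5
  Y(R4) = 0.01802+0.000j S between n2,n3
  Y(R5) = 0.002732+0.000j S between n5,n4
  Y(C1) = 0.000+0.03074j S between n0,n5
  Y(R6) = 0.0005650+0.000j S between n3,n6
  Y(C2) = 0.000+0.02038j S between n6,n1
  Y(C3) = 0.000+0.02375j S between n1,n4
  Y(R7) = 0.001274+0.000j S between n4,n6
  Y(R8) = 0.002907+0.000j S between n0,n2
  I2: injects 0.002 A into n3 (from n4)
Assemble and solve the 6×6 MNA system:
  V(n1)=-0.002672-0.01130j  V(n2)=0.007713-0.007486j  V(n3)=0.1136-0.007401j  V(n4)=-0.001410-0.007599j  V(n5)=0.03133-0.006513j  V(n6)=-0.05033-0.004687j

-0.002672-0.01130j V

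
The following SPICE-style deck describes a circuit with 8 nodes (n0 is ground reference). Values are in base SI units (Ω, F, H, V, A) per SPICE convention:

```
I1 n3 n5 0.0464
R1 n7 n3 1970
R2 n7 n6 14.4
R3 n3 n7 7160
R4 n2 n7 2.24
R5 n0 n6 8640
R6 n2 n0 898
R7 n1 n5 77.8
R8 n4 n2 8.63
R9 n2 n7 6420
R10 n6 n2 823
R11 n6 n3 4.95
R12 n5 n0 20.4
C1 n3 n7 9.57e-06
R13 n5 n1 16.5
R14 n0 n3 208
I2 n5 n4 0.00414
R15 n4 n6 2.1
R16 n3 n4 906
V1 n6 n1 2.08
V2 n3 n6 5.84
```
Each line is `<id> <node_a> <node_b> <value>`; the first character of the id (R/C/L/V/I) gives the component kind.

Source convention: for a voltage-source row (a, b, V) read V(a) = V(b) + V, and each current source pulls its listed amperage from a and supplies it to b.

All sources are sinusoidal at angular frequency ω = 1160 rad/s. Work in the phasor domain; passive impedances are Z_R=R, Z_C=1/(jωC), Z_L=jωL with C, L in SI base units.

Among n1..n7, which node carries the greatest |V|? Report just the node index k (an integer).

3

Element admittances at ω=1160 rad/s:
  I1: injects 0.0464 A into n5 (from n3)
  Y(R1) = 0.0005076+0.000j S between n7,n3
  Y(R2) = 0.06944+0.000j S between n7,n6
  Y(R3) = 0.0001397+0.000j S between n3,n7
  Y(R4) = 0.4464+0.000j S between n2,n7
  Y(R5) = 0.0001157+0.000j S between n0,n6
  Y(R6) = 0.001114+0.000j S between n2,n0
  Y(R7) = 0.01285+0.000j S between n1,n5
  Y(R8) = 0.1159+0.000j S between n4,n2
  Y(R9) = 0.0001558+0.000j S between n2,n7
  Y(R10) = 0.001215+0.000j S between n6,n2
  Y(R11) = 0.2020+0.000j S between n6,n3
  Y(R12) = 0.04902+0.000j S between n5,n0
  Y(C1) = 0.000+0.01110j S between n3,n7
  Y(R13) = 0.06061+0.000j S between n5,n1
  Y(R14) = 0.004808+0.000j S between n0,n3
  I2: injects 0.00414 A into n4 (from n5)
  Y(R15) = 0.4762+0.000j S between n4,n6
  Y(R16) = 0.001104+0.000j S between n3,n4
  V1: constraint V(n6)−V(n1) = 2.08
  V2: constraint V(n3)−V(n6) = 5.84
Assemble and solve the 9×9 MNA system:
  V(n1)=-1.626-0.01115j  V(n2)=0.5117+0.3437j  V(n3)=6.294-0.01115j  V(n4)=0.4833+0.05817j  V(n5)=-0.6300-0.006688j  V(n6)=0.4543-0.01115j  V(n7)=0.5205+0.4196j
  i(V1)=-0.07314-0.0003279j  i(V2)=-1.271-0.06369j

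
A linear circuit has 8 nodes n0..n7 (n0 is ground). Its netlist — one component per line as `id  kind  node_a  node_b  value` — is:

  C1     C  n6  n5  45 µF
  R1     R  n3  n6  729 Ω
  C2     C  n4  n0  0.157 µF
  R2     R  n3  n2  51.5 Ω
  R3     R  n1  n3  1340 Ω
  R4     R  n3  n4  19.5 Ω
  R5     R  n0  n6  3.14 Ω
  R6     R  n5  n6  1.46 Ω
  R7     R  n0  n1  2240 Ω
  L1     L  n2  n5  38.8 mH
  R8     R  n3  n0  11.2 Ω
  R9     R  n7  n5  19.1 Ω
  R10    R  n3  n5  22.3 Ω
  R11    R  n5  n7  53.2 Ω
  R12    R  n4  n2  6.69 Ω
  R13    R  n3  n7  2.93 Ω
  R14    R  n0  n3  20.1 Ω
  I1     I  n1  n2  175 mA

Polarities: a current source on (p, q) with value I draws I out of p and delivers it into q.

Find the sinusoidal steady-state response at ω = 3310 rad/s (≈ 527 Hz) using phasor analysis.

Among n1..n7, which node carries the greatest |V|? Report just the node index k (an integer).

1

Element admittances at ω=3310 rad/s:
  Y(C1) = 0.000+0.1489j S between n6,n5
  Y(R1) = 0.001372+0.000j S between n3,n6
  Y(C2) = 0.000+0.0005197j S between n4,n0
  Y(R2) = 0.01942+0.000j S between n3,n2
  Y(R3) = 0.0007463+0.000j S between n1,n3
  Y(R4) = 0.05128+0.000j S between n3,n4
  Y(R5) = 0.3185+0.000j S between n0,n6
  Y(R6) = 0.6849+0.000j S between n5,n6
  Y(R7) = 0.0004464+0.000j S between n0,n1
  Y(L1) = 0.000-0.007786j S between n2,n5
  Y(R8) = 0.08929+0.000j S between n3,n0
  Y(R9) = 0.05236+0.000j S between n7,n5
  Y(R10) = 0.04484+0.000j S between n3,n5
  Y(R11) = 0.01880+0.000j S between n5,n7
  Y(R12) = 0.1495+0.000j S between n4,n2
  Y(R13) = 0.3413+0.000j S between n3,n7
  Y(R14) = 0.04975+0.000j S between n0,n3
  I1: injects 0.175 A into n2 (from n1)
Assemble and solve the 7×7 MNA system:
  V(n1)=-146.5+0.04412j  V(n2)=3.265+0.4807j  V(n3)=0.2972+0.07052j  V(n4)=2.508+0.3694j  V(n5)=0.1063-0.05793j  V(n6)=0.07628-0.03494j  V(n7)=0.2642+0.04836j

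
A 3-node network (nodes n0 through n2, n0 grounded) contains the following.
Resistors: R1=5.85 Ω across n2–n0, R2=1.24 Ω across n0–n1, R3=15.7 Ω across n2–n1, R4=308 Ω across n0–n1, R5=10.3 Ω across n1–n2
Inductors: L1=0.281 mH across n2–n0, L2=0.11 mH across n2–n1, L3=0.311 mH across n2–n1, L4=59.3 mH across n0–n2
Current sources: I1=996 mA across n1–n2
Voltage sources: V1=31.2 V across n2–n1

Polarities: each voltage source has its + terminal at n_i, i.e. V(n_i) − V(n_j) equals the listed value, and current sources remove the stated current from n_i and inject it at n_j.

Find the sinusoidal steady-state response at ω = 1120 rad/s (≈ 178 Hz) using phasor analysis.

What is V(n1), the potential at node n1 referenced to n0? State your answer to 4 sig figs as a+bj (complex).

-28.98+7.231j V

Apply KCL at each of the 2 non-ground nodes and solve the resulting linear system.
Node n1: branches {L2, L3, I1, R2, R3, R4, R5, V1} → V_1 = -28.98+7.231j
Node n2: branches {R1, L1, L2, L3, I1, R3, L4, R5, V1} → V_2 = 2.221+7.231j
Source currents: i(V1)=-27.48+348.7j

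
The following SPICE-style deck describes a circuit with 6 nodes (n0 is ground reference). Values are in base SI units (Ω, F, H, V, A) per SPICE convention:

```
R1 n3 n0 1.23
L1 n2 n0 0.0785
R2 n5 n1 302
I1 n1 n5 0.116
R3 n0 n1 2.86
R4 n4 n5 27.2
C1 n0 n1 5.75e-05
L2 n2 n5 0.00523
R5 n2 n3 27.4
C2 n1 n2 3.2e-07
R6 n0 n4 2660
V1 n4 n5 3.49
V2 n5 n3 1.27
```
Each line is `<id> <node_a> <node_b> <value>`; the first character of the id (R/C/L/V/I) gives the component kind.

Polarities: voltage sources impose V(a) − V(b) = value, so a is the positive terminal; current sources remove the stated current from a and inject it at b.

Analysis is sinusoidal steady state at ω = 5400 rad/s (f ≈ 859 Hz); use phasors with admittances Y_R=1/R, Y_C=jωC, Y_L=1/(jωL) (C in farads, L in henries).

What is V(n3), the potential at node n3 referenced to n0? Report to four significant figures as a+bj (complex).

0.1341+0.0008490j V

Element admittances at ω=5400 rad/s:
  Y(R1) = 0.8130+0.000j S between n3,n0
  Y(L1) = 0.000-0.002359j S between n2,n0
  Y(R2) = 0.003311+0.000j S between n5,n1
  I1: injects 0.116 A into n5 (from n1)
  Y(R3) = 0.3497+0.000j S between n0,n1
  Y(R4) = 0.03676+0.000j S between n4,n5
  Y(C1) = 0.000+0.3105j S between n0,n1
  Y(L2) = 0.000-0.03541j S between n2,n5
  Y(R5) = 0.03650+0.000j S between n2,n3
  Y(C2) = 0.000+0.001728j S between n1,n2
  Y(R6) = 0.0003759+0.000j S between n0,n4
  V1: constraint V(n4)−V(n5) = 3.49
  V2: constraint V(n5)−V(n3) = 1.27
Assemble and solve the 7×7 MNA system:
  V(n1)=-0.1734+0.1571j  V(n2)=0.7493-0.6297j  V(n3)=0.1341+0.0008490j  V(n4)=4.894+0.0008490j  V(n5)=1.404+0.0008490j
  i(V1)=-0.1301-3.192e-07j  i(V2)=0.08661+0.02370j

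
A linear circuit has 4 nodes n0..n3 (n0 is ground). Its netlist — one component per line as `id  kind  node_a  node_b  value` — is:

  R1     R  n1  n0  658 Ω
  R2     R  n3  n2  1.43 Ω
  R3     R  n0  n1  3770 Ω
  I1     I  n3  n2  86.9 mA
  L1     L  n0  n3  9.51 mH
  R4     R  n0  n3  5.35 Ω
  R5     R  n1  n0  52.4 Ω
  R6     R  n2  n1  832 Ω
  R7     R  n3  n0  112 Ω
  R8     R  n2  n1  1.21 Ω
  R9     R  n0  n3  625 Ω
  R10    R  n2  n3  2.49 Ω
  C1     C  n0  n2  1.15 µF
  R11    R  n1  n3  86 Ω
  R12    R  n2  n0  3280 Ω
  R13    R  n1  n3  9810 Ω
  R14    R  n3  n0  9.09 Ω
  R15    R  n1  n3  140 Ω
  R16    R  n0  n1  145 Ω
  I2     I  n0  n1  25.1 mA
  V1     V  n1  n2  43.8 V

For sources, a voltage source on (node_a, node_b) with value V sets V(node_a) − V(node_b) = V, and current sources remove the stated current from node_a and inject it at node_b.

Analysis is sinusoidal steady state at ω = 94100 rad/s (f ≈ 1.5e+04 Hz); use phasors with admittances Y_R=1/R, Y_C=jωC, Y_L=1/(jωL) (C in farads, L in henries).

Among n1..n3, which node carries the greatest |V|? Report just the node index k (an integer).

Element admittances at ω=94100 rad/s:
  Y(R1) = 0.001520+0.000j S between n1,n0
  Y(R2) = 0.6993+0.000j S between n3,n2
  Y(R3) = 0.0002653+0.000j S between n0,n1
  I1: injects 0.0869 A into n2 (from n3)
  Y(L1) = 0.000-0.001117j S between n0,n3
  Y(R4) = 0.1869+0.000j S between n0,n3
  Y(R5) = 0.01908+0.000j S between n1,n0
  Y(R6) = 0.001202+0.000j S between n2,n1
  Y(R7) = 0.008929+0.000j S between n3,n0
  Y(R8) = 0.8264+0.000j S between n2,n1
  Y(R9) = 0.001600+0.000j S between n0,n3
  Y(R10) = 0.4016+0.000j S between n2,n3
  Y(C1) = 0.000+0.1082j S between n0,n2
  Y(R11) = 0.01163+0.000j S between n1,n3
  Y(R12) = 0.0003049+0.000j S between n2,n0
  Y(R13) = 0.0001019+0.000j S between n1,n3
  Y(R14) = 0.1100+0.000j S between n3,n0
  Y(R15) = 0.007143+0.000j S between n1,n3
  Y(R16) = 0.006897+0.000j S between n0,n1
  I2: injects 0.0251 A into n1 (from n0)
  V1: constraint V(n1)−V(n2) = 43.8
Assemble and solve the 4×4 MNA system:
  V(n1)=39.48+1.728j  V(n2)=-4.324+1.728j  V(n3)=-2.876+1.354j
  i(V1)=-38.12-0.05506j

1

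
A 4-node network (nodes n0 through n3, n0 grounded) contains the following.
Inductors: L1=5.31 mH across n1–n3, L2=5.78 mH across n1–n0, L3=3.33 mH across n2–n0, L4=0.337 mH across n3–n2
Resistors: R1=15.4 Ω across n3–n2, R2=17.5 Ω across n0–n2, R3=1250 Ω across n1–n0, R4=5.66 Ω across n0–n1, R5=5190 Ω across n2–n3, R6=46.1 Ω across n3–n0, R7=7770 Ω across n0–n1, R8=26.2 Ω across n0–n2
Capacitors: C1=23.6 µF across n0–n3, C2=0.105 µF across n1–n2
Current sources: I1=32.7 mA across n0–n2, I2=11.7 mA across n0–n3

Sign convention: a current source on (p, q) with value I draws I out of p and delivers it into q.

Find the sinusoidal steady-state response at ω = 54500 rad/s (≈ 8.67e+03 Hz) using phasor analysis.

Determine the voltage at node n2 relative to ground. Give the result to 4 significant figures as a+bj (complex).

0.1772+0.05230j V

Apply KCL at each of the 3 non-ground nodes and solve the resulting linear system.
Node n1: branches {L1, L2, R3, R4, C2, R7} → V_1 = -0.002133+0.005767j
Node n2: branches {R1, R2, R5, C2, L3, I1, L4, R8} → V_2 = 0.1772+0.05230j
Node n3: branches {L1, R1, C1, R5, R6, L4, I2} → V_3 = -0.003555-0.02151j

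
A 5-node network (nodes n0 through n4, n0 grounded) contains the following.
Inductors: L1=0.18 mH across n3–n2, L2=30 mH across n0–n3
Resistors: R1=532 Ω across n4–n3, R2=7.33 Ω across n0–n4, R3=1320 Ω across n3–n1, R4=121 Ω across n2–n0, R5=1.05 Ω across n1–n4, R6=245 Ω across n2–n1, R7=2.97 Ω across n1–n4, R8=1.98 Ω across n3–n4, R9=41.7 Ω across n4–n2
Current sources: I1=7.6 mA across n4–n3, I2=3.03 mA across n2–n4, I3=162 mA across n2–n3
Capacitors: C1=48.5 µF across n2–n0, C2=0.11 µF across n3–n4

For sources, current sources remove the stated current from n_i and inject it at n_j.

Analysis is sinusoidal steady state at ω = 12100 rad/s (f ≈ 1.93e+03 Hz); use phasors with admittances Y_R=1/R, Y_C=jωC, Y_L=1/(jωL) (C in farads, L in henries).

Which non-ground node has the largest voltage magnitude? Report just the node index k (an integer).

Apply KCL at each of the 4 non-ground nodes and solve the resulting linear system.
Node n1: branches {R3, R5, R6, R7} → V_1 = 0.01524+0.2656j
Node n2: branches {L1, R4, R6, C1, R9, I2, I3} → V_2 = -0.06183+0.004380j
Node n3: branches {L1, R1, R3, L2, I1, R8, C2, I3} → V_3 = 0.03313+0.3524j
Node n4: branches {R1, R2, I1, R5, R7, R8, R9, C2, I2} → V_4 = 0.01547+0.2664j

3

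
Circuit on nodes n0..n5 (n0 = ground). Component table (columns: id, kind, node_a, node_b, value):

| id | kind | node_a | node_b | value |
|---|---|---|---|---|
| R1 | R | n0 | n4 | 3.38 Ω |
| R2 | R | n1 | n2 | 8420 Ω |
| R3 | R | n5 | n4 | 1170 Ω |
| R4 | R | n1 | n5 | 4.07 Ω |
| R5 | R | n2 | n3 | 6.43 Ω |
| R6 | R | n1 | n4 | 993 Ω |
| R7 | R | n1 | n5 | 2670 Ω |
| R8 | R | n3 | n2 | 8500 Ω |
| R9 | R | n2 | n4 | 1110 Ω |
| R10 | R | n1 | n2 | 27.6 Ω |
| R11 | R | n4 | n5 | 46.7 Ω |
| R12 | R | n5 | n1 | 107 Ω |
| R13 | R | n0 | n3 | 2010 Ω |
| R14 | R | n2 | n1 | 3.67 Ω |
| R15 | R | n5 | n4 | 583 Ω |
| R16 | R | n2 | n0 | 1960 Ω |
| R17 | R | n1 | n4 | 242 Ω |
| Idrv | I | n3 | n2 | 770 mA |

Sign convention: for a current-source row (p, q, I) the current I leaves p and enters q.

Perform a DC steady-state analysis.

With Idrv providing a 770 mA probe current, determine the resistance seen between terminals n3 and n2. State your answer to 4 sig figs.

MNA unknowns: 5 node voltages V₁..V_5
R1: Y=0.2959 on G[0,4]
R2: Y=0.0001188 on G[1,2]
R3: Y=0.0008547 on G[5,4]
R4: Y=0.2457 on G[1,5]
R5: Y=0.1555 on G[2,3]
R6: Y=0.001007 on G[1,4]
R7: Y=0.0003745 on G[1,5]
R8: Y=0.0001176 on G[3,2]
R9: Y=0.0009009 on G[2,4]
R10: Y=0.03623 on G[1,2]
R11: Y=0.02141 on G[4,5]
R12: Y=0.009346 on G[5,1]
R13: Y=0.0004975 on G[0,3]
R14: Y=0.2725 on G[2,1]
R15: Y=0.001715 on G[5,4]
R16: Y=0.0005102 on G[2,0]
R17: Y=0.004132 on G[1,4]
Idrv: z[3]−=0.77, z[2]+=0.77
solve → V1=0.09188, V2=0.09924, V3=-4.833, V4=0.007955, V5=0.08468

R_eq = 6.405 Ω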